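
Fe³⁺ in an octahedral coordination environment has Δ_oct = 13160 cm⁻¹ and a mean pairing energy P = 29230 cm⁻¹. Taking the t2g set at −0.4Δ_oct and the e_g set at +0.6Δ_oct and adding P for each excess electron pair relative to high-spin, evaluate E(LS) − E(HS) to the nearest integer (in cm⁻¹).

Group 8 minus oxidation state +3 gives a d⁵ configuration for Fe³⁺.
High-spin: t2g^3 e_g^2, CFSE = 0.0Δ_oct = 0 cm⁻¹.
Low-spin t2g^5 e_g^0 gives -2.0Δ_oct = -26320 cm⁻¹, but forming 2 extra pairs costs 2P = 58460 cm⁻¹, so E(LS) = -26320 + 58460 = 32140 cm⁻¹.
The difference is 32140 − (0) = 32140 cm⁻¹, so high-spin lies lower.

32140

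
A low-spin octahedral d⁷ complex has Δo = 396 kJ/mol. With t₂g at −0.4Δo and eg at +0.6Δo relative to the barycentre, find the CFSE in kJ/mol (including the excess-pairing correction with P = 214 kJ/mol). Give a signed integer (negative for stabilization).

Electron filling gives t₂g⁶ eg¹.
Orbital CFSE = 6(-0.4) + 1(0.6) = -1.8Δo = -1.8 × 396 = -713 kJ/mol.
High-spin d⁷ would be t₂g⁵ eg² with 2 pairs; low-spin has 3, so 1 excess pair costs +1P = +214 kJ/mol.
Overall CFSE = -713 + 214 = -499 kJ/mol.

-499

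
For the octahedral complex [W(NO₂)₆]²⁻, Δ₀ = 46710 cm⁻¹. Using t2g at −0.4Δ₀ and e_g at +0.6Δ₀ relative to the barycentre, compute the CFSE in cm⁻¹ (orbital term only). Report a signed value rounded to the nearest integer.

Each NO₂⁻ contributes -1; 6 × (-1) = -6. With overall charge -2, W is in the +4 oxidation state.
W⁴⁺: group 6, so d-count = 6 − 4 = 2.
For octahedral d² the high- and low-spin configurations coincide.
The d² electrons fill as t2g^2 e_g^0.
Orbital CFSE = 2(-0.4) + 0(0.6) = -0.8Δ₀ = -0.8 × 46710 = -37368 cm⁻¹.

-37368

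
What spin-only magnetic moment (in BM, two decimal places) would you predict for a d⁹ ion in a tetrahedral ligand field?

Tetrahedral fields are weak (Δₜ ≈ 4/9 Δₒ), so electrons fill high-spin.
Configuration: e^4 t2^5 → 1 unpaired electron.
μ(spin-only) = √[1(1+2)] = √3 ≈ 1.73 BM.

1.73 BM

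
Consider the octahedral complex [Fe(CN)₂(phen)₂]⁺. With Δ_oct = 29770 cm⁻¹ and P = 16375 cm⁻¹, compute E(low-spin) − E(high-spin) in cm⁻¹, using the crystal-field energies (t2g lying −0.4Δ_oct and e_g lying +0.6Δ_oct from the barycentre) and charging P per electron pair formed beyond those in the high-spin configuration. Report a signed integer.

-26790

Ligand charges: 2×(-1) from CN⁻ and 2×(+0) from phen sum to -2; with overall charge +1, Fe is +3.
Group 8 minus oxidation state +3 gives a d⁵ configuration for Fe³⁺.
High-spin: t2g^3 e_g^2, CFSE = 0.0Δ_oct = 0 cm⁻¹.
Low-spin t2g^5 e_g^0 gives -2.0Δ_oct = -59540 cm⁻¹, but forming 2 extra pairs costs 2P = 32750 cm⁻¹, so E(LS) = -59540 + 32750 = -26790 cm⁻¹.
Thus E(LS) − E(HS) = -26790 cm⁻¹.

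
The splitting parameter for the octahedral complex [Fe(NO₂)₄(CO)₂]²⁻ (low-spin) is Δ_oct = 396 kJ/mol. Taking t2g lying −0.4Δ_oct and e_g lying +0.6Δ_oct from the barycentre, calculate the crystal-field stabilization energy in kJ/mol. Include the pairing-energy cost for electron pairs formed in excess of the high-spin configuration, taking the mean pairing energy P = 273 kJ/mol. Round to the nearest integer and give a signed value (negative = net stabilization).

-404

Ligand charges: 4×(-1) from NO₂⁻ and 2×(+0) from CO sum to -4; with overall charge -2, Fe is +2.
Fe is in group 8, so Fe²⁺ is d⁶ (8 − 2 = 6).
Electron filling gives t2g^6 e_g^0.
The orbital stabilization is -2.4Δ_oct = -2.4 × 396 = -950 kJ/mol.
Relative to high-spin t2g^4 e_g^2 (1 paired), the low-spin configuration has 2 additional pairs, contributing +2 × 273 = +546 kJ/mol.
Net CFSE = -950 + 546 = -404 kJ/mol.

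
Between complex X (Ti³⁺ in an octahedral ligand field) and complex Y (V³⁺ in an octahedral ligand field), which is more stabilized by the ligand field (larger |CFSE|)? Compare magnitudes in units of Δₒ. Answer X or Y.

Y

X: Ti³⁺: group 4, so d-count = 4 − 3 = 1; t₂g¹ eg⁰, CFSE = -0.4Δₒ.
Y: V³⁺: group 5, so d-count = 5 − 3 = 2; For octahedral d² the high- and low-spin configurations coincide; t₂g² eg⁰, CFSE = -0.8Δₒ.
So Y has the larger |CFSE|.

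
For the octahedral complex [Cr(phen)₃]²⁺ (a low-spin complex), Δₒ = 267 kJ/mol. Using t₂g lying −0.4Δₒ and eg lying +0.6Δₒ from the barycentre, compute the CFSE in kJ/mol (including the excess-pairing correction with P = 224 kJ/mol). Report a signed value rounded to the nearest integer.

phen is neutral, so the +2 overall charge sits on Cr: oxidation state +2.
Cr is in group 6, so Cr²⁺ is d⁴ (6 − 2 = 4).
Electron filling gives t₂g⁴ eg⁰.
The orbital stabilization is -1.6Δₒ = -1.6 × 267 = -427 kJ/mol.
Pairing penalty: 1 pair vs 0 in the high-spin reference → 1 extra × P = 224 kJ/mol.
Overall CFSE = -427 + 224 = -203 kJ/mol.

-203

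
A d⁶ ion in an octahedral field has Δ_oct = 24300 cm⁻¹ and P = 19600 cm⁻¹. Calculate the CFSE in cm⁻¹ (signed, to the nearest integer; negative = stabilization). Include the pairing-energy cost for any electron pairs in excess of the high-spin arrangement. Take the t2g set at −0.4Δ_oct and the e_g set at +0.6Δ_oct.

With Δ_oct > P the complex is low-spin.
Configuration: t2g^6 e_g^0.
Orbital CFSE = -2.4Δ_oct = -2.4 × 24300 = -58320 cm⁻¹.
Excess pairs vs high-spin: 3 − 1 = 2; pairing cost = +39200 cm⁻¹.
Net CFSE = -58320 + 39200 = -19120 cm⁻¹.

-19120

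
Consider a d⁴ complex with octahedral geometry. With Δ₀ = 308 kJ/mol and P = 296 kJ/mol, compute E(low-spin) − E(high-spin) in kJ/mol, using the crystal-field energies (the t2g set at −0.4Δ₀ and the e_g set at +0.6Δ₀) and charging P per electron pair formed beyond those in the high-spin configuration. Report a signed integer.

-12

High-spin d⁴ fills as t2g^3 e_g^1 with CFSE 3(−0.4) + 1(+0.6) = -0.6Δ₀ = -185 kJ/mol.
Low-spin t2g^4 e_g^0 gives -1.6Δ₀ = -493 kJ/mol, but forming 1 extra pair costs 1P = 296 kJ/mol, so E(LS) = -493 + 296 = -197 kJ/mol.
Thus E(LS) − E(HS) = -12 kJ/mol.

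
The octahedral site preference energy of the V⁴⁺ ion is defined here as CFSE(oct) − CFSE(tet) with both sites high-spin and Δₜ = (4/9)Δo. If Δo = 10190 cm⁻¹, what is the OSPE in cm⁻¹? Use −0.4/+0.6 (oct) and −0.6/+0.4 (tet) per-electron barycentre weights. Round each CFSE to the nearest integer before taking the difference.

-1359

V⁴⁺: group 5, so d-count = 5 − 4 = 1.
In an octahedral site d¹ (HS) is t2g^1 e_g^0, giving CFSE(oct) = -0.4Δo = -4076 cm⁻¹.
Tetrahedral: e^1 t2^0, CFSE = 1(−0.6) + 0(+0.4) = -0.6Δₜ = -0.6 × (4/9) × 10190 = -2717 cm⁻¹.
OSPE = -4076 − (-2717) = -1359 cm⁻¹.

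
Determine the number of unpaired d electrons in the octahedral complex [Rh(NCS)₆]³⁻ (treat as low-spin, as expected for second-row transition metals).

Each NCS⁻ contributes -1; 6 × (-1) = -6. With overall charge -3, Rh is in the +3 oxidation state.
Rh is in group 9, so Rh³⁺ is d⁶ (9 − 3 = 6).
Configuration: t₂g⁶ eg⁰, giving 0 unpaired electrons.

0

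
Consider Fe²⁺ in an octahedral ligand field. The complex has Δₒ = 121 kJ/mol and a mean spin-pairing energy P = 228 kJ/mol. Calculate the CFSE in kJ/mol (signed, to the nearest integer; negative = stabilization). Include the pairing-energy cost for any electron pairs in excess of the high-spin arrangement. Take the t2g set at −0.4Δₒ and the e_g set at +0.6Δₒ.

Fe is in group 8, so Fe²⁺ is d⁶ (8 − 2 = 6).
With Δₒ < P the complex is high-spin.
Configuration: t2g^4 e_g^2.
Orbital CFSE = -0.4Δₒ = -0.4 × 121 = -48 kJ/mol.
High-spin has no excess pairs, so no pairing correction applies.

-48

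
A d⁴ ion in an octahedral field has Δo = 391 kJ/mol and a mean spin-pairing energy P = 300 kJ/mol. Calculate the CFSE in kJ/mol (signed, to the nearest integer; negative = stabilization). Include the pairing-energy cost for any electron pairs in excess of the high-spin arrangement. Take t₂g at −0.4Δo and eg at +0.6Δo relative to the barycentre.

-326

Since Δo = 391 kJ/mol > P = 300 kJ/mol, the complex adopts the low-spin configuration.
Configuration: t₂g⁴ eg⁰.
Orbital CFSE = -1.6Δo = -1.6 × 391 = -626 kJ/mol.
Excess pairs vs high-spin: 1 − 0 = 1; pairing cost = +300 kJ/mol.
Net CFSE = -626 + 300 = -326 kJ/mol.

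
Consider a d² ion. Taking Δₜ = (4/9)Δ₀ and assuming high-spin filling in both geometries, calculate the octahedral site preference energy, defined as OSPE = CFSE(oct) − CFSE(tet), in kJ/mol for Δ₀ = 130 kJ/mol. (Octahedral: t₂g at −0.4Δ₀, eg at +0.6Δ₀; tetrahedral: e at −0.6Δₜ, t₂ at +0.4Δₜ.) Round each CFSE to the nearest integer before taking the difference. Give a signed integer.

In an octahedral site d² (HS) is t₂g² eg⁰, giving CFSE(oct) = -0.8Δ₀ = -104 kJ/mol.
Tetrahedral: e² t₂⁰, CFSE = 2(−0.6) + 0(+0.4) = -1.2Δₜ = -1.2 × (4/9) × 130 = -69 kJ/mol.
OSPE = -104 − (-69) = -35 kJ/mol.

-35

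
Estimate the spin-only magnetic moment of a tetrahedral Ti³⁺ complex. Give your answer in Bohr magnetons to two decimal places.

Ti is in group 4, so Ti³⁺ is d¹ (4 − 3 = 1).
Tetrahedral splitting is small, so the complex is high-spin.
Configuration: e¹ t₂⁰ → 1 unpaired electron.
μ(spin-only) = √[1(1+2)] = √3 ≈ 1.73 Bohr magnetons.

1.73 Bohr magnetons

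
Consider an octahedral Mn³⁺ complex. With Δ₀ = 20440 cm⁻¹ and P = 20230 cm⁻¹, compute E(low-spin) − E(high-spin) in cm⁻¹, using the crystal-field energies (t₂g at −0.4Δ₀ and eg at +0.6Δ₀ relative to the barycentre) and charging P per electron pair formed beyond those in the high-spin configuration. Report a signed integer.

Mn sits in group 7; removing 3 electrons leaves Mn³⁺ with 7 − 3 = 4 d electrons.
High-spin d⁴ fills as t₂g³ eg¹ with CFSE 3(−0.4) + 1(+0.6) = -0.6Δ₀ = -12264 cm⁻¹.
Low-spin t₂g⁴ eg⁰ gives -1.6Δ₀ = -32704 cm⁻¹, but forming 1 extra pair costs 1P = 20230 cm⁻¹, so E(LS) = -32704 + 20230 = -12474 cm⁻¹.
E(LS) − E(HS) = -12474 − (-12264) = -210 cm⁻¹.

-210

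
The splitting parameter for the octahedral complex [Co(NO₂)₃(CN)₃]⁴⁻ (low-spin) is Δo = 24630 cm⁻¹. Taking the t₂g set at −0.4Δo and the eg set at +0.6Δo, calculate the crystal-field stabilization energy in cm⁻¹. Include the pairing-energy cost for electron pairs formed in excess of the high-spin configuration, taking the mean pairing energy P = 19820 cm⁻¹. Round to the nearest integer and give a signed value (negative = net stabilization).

Ligand charges: 3×(-1) from NO₂⁻ and 3×(-1) from CN⁻ sum to -6; with overall charge -4, Co is +2.
Co is in group 9, so Co²⁺ is d⁷ (9 − 2 = 7).
The d⁷ electrons fill as t₂g⁶ eg¹.
The orbital stabilization is -1.8Δo = -1.8 × 24630 = -44334 cm⁻¹.
Pairing penalty: 3 pairs vs 2 in the high-spin reference → 1 extra × P = 19820 cm⁻¹.
Combining: -44334 + 19820 = -24514 cm⁻¹.

-24514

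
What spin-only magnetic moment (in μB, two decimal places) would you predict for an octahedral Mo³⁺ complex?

3.87 μB

Mo is in group 6, so Mo³⁺ is d³ (6 − 3 = 3).
For octahedral d³ the high- and low-spin configurations coincide.
Configuration: t₂g³ eg⁰ → 3 unpaired electrons.
μ(spin-only) = √[3(3+2)] = √15 ≈ 3.87 μB.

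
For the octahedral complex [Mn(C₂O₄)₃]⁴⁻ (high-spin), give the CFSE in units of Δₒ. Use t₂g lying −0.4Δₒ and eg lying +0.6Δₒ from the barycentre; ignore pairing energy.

0.0 Δₒ

Each C₂O₄²⁻ contributes -2; 3 × (-2) = -6. With overall charge -4, Mn is in the +2 oxidation state.
Group 7 minus oxidation state +2 gives a d⁵ configuration for Mn²⁺.
Configuration: t₂g³ eg².
CFSE = 3(-0.4Δₒ) + 2(0.6Δₒ) = -1.2Δₒ + 1.2Δₒ = 0.0Δₒ.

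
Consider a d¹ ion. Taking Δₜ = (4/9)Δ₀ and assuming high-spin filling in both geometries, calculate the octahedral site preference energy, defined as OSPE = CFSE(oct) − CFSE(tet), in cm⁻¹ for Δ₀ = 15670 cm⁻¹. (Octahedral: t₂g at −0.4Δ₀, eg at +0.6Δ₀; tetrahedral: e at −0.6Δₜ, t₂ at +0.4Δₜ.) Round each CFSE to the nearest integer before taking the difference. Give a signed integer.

-2089

Octahedral (high-spin): t₂g¹ eg⁰, CFSE = 1(−0.4) + 0(+0.6) = -0.4Δ₀ = -0.4 × 15670 = -6268 cm⁻¹.
In a tetrahedral site the filling is e¹ t₂⁰: CFSE(tet) = -0.6Δₜ = -0.6 × (4/9)(15670) = -4179 cm⁻¹.
Subtracting, OSPE = -6268 − (-4179) = -2089 cm⁻¹.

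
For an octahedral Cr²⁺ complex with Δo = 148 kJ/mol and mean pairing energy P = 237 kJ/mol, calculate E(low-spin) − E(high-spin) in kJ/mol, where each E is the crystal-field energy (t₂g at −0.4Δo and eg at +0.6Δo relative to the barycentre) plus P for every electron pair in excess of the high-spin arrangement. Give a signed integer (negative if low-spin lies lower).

Group 6 minus oxidation state +2 gives a d⁴ configuration for Cr²⁺.
High-spin: t₂g³ eg¹, CFSE = -0.6Δo = -89 kJ/mol.
Low-spin t₂g⁴ eg⁰ gives -1.6Δo = -237 kJ/mol, but forming 1 extra pair costs 1P = 237 kJ/mol, so E(LS) = -237 + 237 = 0 kJ/mol.
The difference is 0 − (-89) = 89 kJ/mol, so high-spin lies lower.

89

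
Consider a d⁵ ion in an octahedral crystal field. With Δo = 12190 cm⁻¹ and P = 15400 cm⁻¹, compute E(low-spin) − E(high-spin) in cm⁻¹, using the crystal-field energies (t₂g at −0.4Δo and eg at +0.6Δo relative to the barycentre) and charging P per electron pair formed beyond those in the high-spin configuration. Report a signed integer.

6420

High-spin: t₂g³ eg², CFSE = 0.0Δo = 0 cm⁻¹.
For low-spin the configuration is t₂g⁵ eg⁰: orbital energy -2.0 × 12190 = -24380 cm⁻¹, and 2 additional pairs relative to high-spin add 30800 cm⁻¹, giving 6420 cm⁻¹.
Thus E(LS) − E(HS) = 6420 cm⁻¹.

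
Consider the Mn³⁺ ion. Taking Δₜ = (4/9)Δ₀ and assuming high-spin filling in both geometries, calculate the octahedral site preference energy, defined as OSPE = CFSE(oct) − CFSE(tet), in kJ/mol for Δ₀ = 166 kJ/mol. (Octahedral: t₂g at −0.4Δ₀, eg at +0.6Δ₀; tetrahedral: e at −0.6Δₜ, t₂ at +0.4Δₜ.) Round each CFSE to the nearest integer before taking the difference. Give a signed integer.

-70

Group 7 minus oxidation state +3 gives a d⁴ configuration for Mn³⁺.
Octahedral (high-spin): t₂g³ eg¹, CFSE = 3(−0.4) + 1(+0.6) = -0.6Δ₀ = -0.6 × 166 = -100 kJ/mol.
Tetrahedral e² t₂² gives -0.4Δₜ = -0.4 × (4/9) × 166 = -30 kJ/mol.
OSPE = -100 − (-30) = -70 kJ/mol.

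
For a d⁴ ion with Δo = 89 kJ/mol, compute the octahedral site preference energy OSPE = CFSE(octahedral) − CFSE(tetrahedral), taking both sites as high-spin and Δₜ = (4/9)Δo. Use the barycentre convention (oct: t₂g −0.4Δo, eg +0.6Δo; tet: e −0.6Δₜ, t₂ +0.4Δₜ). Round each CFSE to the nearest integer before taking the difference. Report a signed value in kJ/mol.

-37

Octahedral (high-spin): t₂g³ eg¹, CFSE = 3(−0.4) + 1(+0.6) = -0.6Δo = -0.6 × 89 = -53 kJ/mol.
Tetrahedral: e² t₂², CFSE = 2(−0.6) + 2(+0.4) = -0.4Δₜ = -0.4 × (4/9) × 89 = -16 kJ/mol.
Subtracting, OSPE = -53 − (-16) = -37 kJ/mol.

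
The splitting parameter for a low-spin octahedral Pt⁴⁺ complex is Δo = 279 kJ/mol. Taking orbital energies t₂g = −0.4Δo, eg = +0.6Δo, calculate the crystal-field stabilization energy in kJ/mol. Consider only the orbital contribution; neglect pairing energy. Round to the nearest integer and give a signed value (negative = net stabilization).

-670

Pt is in group 10, so Pt⁴⁺ is d⁶ (10 − 4 = 6).
Configuration: t₂g⁶ eg⁰.
CFSE(orbital) = 6×(-0.4Δo) + 0×(0.6Δo) = -2.4Δo; with Δo = 279 kJ/mol that is -670 kJ/mol.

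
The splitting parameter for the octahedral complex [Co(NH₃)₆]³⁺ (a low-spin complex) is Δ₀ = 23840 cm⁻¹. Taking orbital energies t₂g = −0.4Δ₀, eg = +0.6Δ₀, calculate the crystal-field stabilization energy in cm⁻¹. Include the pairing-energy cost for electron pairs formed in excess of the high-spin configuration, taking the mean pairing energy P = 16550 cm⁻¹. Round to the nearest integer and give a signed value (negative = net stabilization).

-24116

NH₃ is neutral, so the +3 overall charge sits on Co: oxidation state +3.
Co sits in group 9; removing 3 electrons leaves Co³⁺ with 9 − 3 = 6 d electrons.
The d⁶ electrons fill as t₂g⁶ eg⁰.
CFSE(orbital) = 6×(-0.4Δ₀) + 0×(0.6Δ₀) = -2.4Δ₀; with Δ₀ = 23840 cm⁻¹ that is -57216 cm⁻¹.
Pairing penalty: 3 pairs vs 1 in the high-spin reference → 2 extra × P = 33100 cm⁻¹.
Combining: -57216 + 33100 = -24116 cm⁻¹.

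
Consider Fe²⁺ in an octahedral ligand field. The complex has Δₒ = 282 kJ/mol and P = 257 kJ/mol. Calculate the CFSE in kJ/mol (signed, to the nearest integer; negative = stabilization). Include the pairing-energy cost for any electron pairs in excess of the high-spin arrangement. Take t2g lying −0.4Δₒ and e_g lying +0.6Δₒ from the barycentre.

-163

Fe is in group 8, so Fe²⁺ is d⁶ (8 − 2 = 6).
With Δₒ > P the complex is low-spin.
Filling d⁶ accordingly: t2g^6 e_g^0.
Orbital CFSE = -2.4Δₒ = -2.4 × 282 = -677 kJ/mol.
Excess pairs vs high-spin: 3 − 1 = 2; pairing cost = +514 kJ/mol.
Net CFSE = -677 + 514 = -163 kJ/mol.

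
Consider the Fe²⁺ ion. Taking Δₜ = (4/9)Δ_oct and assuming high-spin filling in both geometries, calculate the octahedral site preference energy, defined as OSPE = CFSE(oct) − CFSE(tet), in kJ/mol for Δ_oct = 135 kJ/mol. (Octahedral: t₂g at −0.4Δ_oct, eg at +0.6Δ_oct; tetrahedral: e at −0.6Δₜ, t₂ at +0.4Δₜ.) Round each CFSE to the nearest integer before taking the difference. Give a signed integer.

-18

Fe²⁺: group 8, so d-count = 8 − 2 = 6.
Octahedral (high-spin): t2g^4 e_g^2, CFSE = 4(−0.4) + 2(+0.6) = -0.4Δ_oct = -0.4 × 135 = -54 kJ/mol.
Tetrahedral e^3 t2^3 gives -0.6Δₜ = -0.6 × (4/9) × 135 = -36 kJ/mol.
Subtracting, OSPE = -54 − (-36) = -18 kJ/mol.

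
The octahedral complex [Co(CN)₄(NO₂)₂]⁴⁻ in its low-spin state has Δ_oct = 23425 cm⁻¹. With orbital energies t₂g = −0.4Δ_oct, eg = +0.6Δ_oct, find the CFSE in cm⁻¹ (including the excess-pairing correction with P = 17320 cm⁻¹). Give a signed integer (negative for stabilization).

-24845

Ligand charges: 4×(-1) from CN⁻ and 2×(-1) from NO₂⁻ sum to -6; with overall charge -4, Co is +2.
Co is in group 9, so Co²⁺ is d⁷ (9 − 2 = 7).
Configuration: t₂g⁶ eg¹.
The orbital stabilization is -1.8Δ_oct = -1.8 × 23425 = -42165 cm⁻¹.
Pairing penalty: 3 pairs vs 2 in the high-spin reference → 1 extra × P = 17320 cm⁻¹.
Net CFSE = -42165 + 17320 = -24845 cm⁻¹.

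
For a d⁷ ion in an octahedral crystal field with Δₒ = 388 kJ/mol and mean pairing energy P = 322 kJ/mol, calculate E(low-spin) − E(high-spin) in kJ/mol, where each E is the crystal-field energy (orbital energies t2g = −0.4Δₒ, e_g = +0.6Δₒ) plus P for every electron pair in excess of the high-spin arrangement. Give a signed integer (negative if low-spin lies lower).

High-spin: t2g^5 e_g^2, CFSE = -0.8Δₒ = -310 kJ/mol.
For low-spin the configuration is t2g^6 e_g^1: orbital energy -1.8 × 388 = -698 kJ/mol, and 1 additional pair relative to high-spin adds 322 kJ/mol, giving -376 kJ/mol.
The difference is -376 − (-310) = -66 kJ/mol, so low-spin lies lower.

-66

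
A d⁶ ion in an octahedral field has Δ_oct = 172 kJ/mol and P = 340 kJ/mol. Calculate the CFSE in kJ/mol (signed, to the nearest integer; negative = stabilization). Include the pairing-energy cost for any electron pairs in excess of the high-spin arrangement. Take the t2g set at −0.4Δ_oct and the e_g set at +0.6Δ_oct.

-69

Since Δ_oct = 172 kJ/mol < P = 340 kJ/mol, the complex adopts the high-spin configuration.
That gives t2g^4 e_g^2.
Orbital CFSE = -0.4Δ_oct = -0.4 × 172 = -69 kJ/mol.
High-spin has no excess pairs, so no pairing correction applies.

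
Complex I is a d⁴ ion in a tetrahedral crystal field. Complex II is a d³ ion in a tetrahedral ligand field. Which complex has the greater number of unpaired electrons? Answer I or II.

I: Tetrahedral fields are weak (Δₜ ≈ 4/9 Δₒ), so electrons fill high-spin; e² t₂² → 4 unpaired.
II: Tetrahedral splitting is small, so the complex is high-spin; e² t₂¹ → 3 unpaired.
So I has more unpaired electrons.

I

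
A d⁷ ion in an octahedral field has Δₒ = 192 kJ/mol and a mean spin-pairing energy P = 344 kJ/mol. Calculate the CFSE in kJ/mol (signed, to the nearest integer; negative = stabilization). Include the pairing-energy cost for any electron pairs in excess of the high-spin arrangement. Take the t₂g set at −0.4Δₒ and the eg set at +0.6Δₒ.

With Δₒ < P the complex is high-spin.
Configuration: t₂g⁵ eg².
Orbital CFSE = -0.8Δₒ = -0.8 × 192 = -154 kJ/mol.
High-spin has no excess pairs, so no pairing correction applies.

-154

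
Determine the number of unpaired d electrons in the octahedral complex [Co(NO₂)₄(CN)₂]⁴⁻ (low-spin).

Ligand charges: 4×(-1) from NO₂⁻ and 2×(-1) from CN⁻ sum to -6; with overall charge -4, Co is +2.
Co²⁺: group 9, so d-count = 9 − 2 = 7.
Configuration: t₂g⁶ eg¹, giving 1 unpaired electron.

1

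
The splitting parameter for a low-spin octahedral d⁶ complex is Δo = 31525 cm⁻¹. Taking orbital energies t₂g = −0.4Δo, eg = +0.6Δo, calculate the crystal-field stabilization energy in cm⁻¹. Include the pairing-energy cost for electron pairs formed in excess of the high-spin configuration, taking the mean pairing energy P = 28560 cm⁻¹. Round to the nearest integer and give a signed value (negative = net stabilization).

-18540

The d⁶ electrons fill as t₂g⁶ eg⁰.
CFSE(orbital) = 6×(-0.4Δo) + 0×(0.6Δo) = -2.4Δo; with Δo = 31525 cm⁻¹ that is -75660 cm⁻¹.
High-spin d⁶ would be t₂g⁴ eg² with 1 pair; low-spin has 3, so 2 excess pairs cost +2P = +57120 cm⁻¹.
Net CFSE = -75660 + 57120 = -18540 cm⁻¹.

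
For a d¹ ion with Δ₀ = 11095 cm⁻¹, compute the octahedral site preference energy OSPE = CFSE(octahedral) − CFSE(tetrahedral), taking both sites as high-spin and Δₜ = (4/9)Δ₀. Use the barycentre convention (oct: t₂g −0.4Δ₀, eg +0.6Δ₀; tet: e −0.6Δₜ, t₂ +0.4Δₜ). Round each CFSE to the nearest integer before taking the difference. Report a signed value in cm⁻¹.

-1479

In an octahedral site d¹ (HS) is t₂g¹ eg⁰, giving CFSE(oct) = -0.4Δ₀ = -4438 cm⁻¹.
Tetrahedral e¹ t₂⁰ gives -0.6Δₜ = -0.6 × (4/9) × 11095 = -2959 cm⁻¹.
OSPE = -4438 − (-2959) = -1479 cm⁻¹.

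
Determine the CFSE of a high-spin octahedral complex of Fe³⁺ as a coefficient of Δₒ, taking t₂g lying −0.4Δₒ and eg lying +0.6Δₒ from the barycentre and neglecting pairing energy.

Fe sits in group 8; removing 3 electrons leaves Fe³⁺ with 8 − 3 = 5 d electrons.
Configuration: t₂g³ eg².
CFSE = 3(-0.4Δₒ) + 2(0.6Δₒ) = -1.2Δₒ + 1.2Δₒ = 0.0Δₒ.

0.0 Δₒ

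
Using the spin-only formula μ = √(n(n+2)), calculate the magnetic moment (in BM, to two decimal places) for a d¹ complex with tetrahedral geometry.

1.73 BM

Tetrahedral splitting is small, so the complex is high-spin.
Configuration: e¹ t₂⁰ → 1 unpaired electron.
μ(spin-only) = √[1(1+2)] = √3 ≈ 1.73 BM.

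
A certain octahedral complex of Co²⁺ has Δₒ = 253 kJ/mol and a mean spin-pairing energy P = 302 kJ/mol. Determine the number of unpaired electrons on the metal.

3

Co sits in group 9; removing 2 electrons leaves Co²⁺ with 9 − 2 = 7 d electrons.
Since Δₒ = 253 kJ/mol < P = 302 kJ/mol, the complex adopts the high-spin configuration.
Configuration: t2g^5 e_g^2.
Unpaired electrons: 3.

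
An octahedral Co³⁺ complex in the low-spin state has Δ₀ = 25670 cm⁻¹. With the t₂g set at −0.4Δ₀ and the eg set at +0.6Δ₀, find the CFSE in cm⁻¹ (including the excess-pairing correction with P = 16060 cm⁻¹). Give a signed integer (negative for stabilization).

Group 9 minus oxidation state +3 gives a d⁶ configuration for Co³⁺.
The d⁶ electrons fill as t₂g⁶ eg⁰.
The orbital stabilization is -2.4Δ₀ = -2.4 × 25670 = -61608 cm⁻¹.
High-spin d⁶ would be t₂g⁴ eg² with 1 pair; low-spin has 3, so 2 excess pairs cost +2P = +32120 cm⁻¹.
Overall CFSE = -61608 + 32120 = -29488 cm⁻¹.

-29488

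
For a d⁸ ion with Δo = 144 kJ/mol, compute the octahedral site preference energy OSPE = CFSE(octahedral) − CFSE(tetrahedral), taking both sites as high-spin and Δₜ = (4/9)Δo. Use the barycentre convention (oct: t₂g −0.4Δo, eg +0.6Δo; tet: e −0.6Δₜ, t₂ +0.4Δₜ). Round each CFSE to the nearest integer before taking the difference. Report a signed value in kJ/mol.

-122

In an octahedral site d⁸ (HS) is t2g^6 e_g^2, giving CFSE(oct) = -1.2Δo = -173 kJ/mol.
Tetrahedral e^4 t2^4 gives -0.8Δₜ = -0.8 × (4/9) × 144 = -51 kJ/mol.
Subtracting, OSPE = -173 − (-51) = -122 kJ/mol.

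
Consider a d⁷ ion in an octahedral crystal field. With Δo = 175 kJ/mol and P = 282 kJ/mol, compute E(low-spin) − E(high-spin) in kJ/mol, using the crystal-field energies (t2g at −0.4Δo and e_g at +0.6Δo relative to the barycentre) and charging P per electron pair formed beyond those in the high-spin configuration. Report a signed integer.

High-spin d⁷ fills as t2g^5 e_g^2 with CFSE 5(−0.4) + 2(+0.6) = -0.8Δo = -140 kJ/mol.
Low-spin: t2g^6 e_g^1, orbital CFSE = -1.8Δo = -315 kJ/mol; plus 1 excess pair × P = +282 kJ/mol; total -33 kJ/mol.
Thus E(LS) − E(HS) = 107 kJ/mol.

107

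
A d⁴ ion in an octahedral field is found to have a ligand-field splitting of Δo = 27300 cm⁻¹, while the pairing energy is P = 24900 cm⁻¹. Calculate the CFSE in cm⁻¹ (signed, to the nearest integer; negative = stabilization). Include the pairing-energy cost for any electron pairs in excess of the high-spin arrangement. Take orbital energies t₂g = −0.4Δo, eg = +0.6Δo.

With Δo > P the complex is low-spin.
That gives t₂g⁴ eg⁰.
Orbital CFSE = -1.6Δo = -1.6 × 27300 = -43680 cm⁻¹.
Excess pairs vs high-spin: 1 − 0 = 1; pairing cost = +24900 cm⁻¹.
Net CFSE = -43680 + 24900 = -18780 cm⁻¹.

-18780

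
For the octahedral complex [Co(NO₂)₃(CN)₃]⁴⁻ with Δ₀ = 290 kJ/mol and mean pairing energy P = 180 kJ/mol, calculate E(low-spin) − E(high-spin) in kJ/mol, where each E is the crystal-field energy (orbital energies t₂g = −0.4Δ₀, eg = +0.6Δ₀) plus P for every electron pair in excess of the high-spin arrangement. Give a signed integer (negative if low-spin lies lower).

Ligand charges: 3×(-1) from NO₂⁻ and 3×(-1) from CN⁻ sum to -6; with overall charge -4, Co is +2.
Group 9 minus oxidation state +2 gives a d⁷ configuration for Co²⁺.
In the high-spin limit (t₂g⁵ eg²) the orbital term is -0.8Δ₀ = -232 kJ/mol, with no excess pairing.
Low-spin: t₂g⁶ eg¹, orbital CFSE = -1.8Δ₀ = -522 kJ/mol; plus 1 excess pair × P = +180 kJ/mol; total -342 kJ/mol.
E(LS) − E(HS) = -342 − (-232) = -110 kJ/mol.

-110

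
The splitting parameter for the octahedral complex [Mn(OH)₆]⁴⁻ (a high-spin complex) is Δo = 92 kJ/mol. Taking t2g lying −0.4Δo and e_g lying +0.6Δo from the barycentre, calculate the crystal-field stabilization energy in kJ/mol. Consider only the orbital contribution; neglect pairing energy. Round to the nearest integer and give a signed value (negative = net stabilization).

Each OH⁻ contributes -1; 6 × (-1) = -6. With overall charge -4, Mn is in the +2 oxidation state.
Mn sits in group 7; removing 2 electrons leaves Mn²⁺ with 7 − 2 = 5 d electrons.
The d⁵ electrons fill as t2g^3 e_g^2.
CFSE(orbital) = 3×(-0.4Δo) + 2×(0.6Δo) = 0.0Δo; with Δo = 92 kJ/mol that is 0 kJ/mol.

0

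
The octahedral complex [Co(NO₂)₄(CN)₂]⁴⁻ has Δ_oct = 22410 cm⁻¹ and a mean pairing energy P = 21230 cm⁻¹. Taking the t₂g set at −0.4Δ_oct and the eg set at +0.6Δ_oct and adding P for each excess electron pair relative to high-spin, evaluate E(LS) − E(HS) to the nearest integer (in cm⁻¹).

Ligand charges: 4×(-1) from NO₂⁻ and 2×(-1) from CN⁻ sum to -6; with overall charge -4, Co is +2.
Group 9 minus oxidation state +2 gives a d⁷ configuration for Co²⁺.
High-spin d⁷ fills as t₂g⁵ eg² with CFSE 5(−0.4) + 2(+0.6) = -0.8Δ_oct = -17928 cm⁻¹.
For low-spin the configuration is t₂g⁶ eg¹: orbital energy -1.8 × 22410 = -40338 cm⁻¹, and 1 additional pair relative to high-spin adds 21230 cm⁻¹, giving -19108 cm⁻¹.
The difference is -19108 − (-17928) = -1180 cm⁻¹, so low-spin lies lower.

-1180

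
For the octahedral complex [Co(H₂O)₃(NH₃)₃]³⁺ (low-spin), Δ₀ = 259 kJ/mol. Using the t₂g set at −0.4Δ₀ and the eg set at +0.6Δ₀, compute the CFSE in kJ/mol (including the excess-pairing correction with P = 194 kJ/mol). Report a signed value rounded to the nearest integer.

-234

Ligand charges: 3×(+0) from H₂O and 3×(+0) from NH₃ sum to +0; with overall charge +3, Co is +3.
Group 9 minus oxidation state +3 gives a d⁶ configuration for Co³⁺.
Configuration: t₂g⁶ eg⁰.
Orbital CFSE = 6(-0.4) + 0(0.6) = -2.4Δ₀ = -2.4 × 259 = -622 kJ/mol.
High-spin d⁶ would be t₂g⁴ eg² with 1 pair; low-spin has 3, so 2 excess pairs cost +2P = +388 kJ/mol.
Overall CFSE = -622 + 388 = -234 kJ/mol.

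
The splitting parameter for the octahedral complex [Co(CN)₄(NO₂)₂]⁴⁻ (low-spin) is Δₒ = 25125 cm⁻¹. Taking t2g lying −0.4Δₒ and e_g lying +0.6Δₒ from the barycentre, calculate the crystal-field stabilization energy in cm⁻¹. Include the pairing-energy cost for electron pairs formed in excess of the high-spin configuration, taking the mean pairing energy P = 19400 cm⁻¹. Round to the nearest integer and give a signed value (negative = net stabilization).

Ligand charges: 4×(-1) from CN⁻ and 2×(-1) from NO₂⁻ sum to -6; with overall charge -4, Co is +2.
Co²⁺: group 9, so d-count = 9 − 2 = 7.
Configuration: t2g^6 e_g^1.
The orbital stabilization is -1.8Δₒ = -1.8 × 25125 = -45225 cm⁻¹.
Relative to high-spin t2g^5 e_g^2 (2 paired), the low-spin configuration has 1 additional pair, contributing +1 × 19400 = +19400 cm⁻¹.
Combining: -45225 + 19400 = -25825 cm⁻¹.

-25825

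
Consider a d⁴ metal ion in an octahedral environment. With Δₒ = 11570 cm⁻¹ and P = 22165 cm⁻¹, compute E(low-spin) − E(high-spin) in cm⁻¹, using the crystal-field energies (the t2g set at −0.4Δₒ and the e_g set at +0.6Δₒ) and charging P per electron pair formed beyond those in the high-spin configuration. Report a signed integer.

10595

In the high-spin limit (t2g^3 e_g^1) the orbital term is -0.6Δₒ = -6942 cm⁻¹, with no excess pairing.
Low-spin: t2g^4 e_g^0, orbital CFSE = -1.6Δₒ = -18512 cm⁻¹; plus 1 excess pair × P = +22165 cm⁻¹; total 3653 cm⁻¹.
The difference is 3653 − (-6942) = 10595 cm⁻¹, so high-spin lies lower.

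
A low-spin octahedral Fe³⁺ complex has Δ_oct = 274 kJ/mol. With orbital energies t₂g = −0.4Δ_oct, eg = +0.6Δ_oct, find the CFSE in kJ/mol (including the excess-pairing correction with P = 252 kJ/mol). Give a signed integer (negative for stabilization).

-44

Fe is in group 8, so Fe³⁺ is d⁵ (8 − 3 = 5).
The d⁵ electrons fill as t₂g⁵ eg⁰.
The orbital stabilization is -2.0Δ_oct = -2.0 × 274 = -548 kJ/mol.
Relative to high-spin t₂g³ eg² (0 paired), the low-spin configuration has 2 additional pairs, contributing +2 × 252 = +504 kJ/mol.
Net CFSE = -548 + 504 = -44 kJ/mol.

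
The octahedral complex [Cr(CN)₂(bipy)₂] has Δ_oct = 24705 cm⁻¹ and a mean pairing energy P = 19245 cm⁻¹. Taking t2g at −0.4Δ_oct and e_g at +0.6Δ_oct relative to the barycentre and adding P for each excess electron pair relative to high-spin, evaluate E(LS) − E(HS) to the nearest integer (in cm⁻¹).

Ligand charges: 2×(-1) from CN⁻ and 2×(+0) from bipy sum to -2; with overall charge +0, Cr is +2.
Group 6 minus oxidation state +2 gives a d⁴ configuration for Cr²⁺.
In the high-spin limit (t2g^3 e_g^1) the orbital term is -0.6Δ_oct = -14823 cm⁻¹, with no excess pairing.
Low-spin: t2g^4 e_g^0, orbital CFSE = -1.6Δ_oct = -39528 cm⁻¹; plus 1 excess pair × P = +19245 cm⁻¹; total -20283 cm⁻¹.
The difference is -20283 − (-14823) = -5460 cm⁻¹, so low-spin lies lower.

-5460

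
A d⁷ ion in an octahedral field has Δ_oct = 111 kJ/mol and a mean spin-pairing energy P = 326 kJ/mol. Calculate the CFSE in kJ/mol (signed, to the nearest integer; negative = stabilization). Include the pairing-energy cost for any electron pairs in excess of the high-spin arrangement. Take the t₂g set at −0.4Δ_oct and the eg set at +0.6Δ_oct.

-89

Here Δ_oct < P (111 < 326), so the high-spin state is favoured.
That gives t₂g⁵ eg².
Orbital CFSE = -0.8Δ_oct = -0.8 × 111 = -89 kJ/mol.
High-spin has no excess pairs, so no pairing correction applies.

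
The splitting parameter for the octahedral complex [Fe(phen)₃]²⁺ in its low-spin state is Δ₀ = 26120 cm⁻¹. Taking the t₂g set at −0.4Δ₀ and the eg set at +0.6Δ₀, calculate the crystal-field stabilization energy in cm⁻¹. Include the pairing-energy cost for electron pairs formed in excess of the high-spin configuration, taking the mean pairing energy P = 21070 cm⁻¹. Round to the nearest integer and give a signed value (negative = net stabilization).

-20548

phen is neutral, so the +2 overall charge sits on Fe: oxidation state +2.
Group 8 minus oxidation state +2 gives a d⁶ configuration for Fe²⁺.
The d⁶ electrons fill as t₂g⁶ eg⁰.
Orbital CFSE = 6(-0.4) + 0(0.6) = -2.4Δ₀ = -2.4 × 26120 = -62688 cm⁻¹.
Relative to high-spin t₂g⁴ eg² (1 paired), the low-spin configuration has 2 additional pairs, contributing +2 × 21070 = +42140 cm⁻¹.
Combining: -62688 + 42140 = -20548 cm⁻¹.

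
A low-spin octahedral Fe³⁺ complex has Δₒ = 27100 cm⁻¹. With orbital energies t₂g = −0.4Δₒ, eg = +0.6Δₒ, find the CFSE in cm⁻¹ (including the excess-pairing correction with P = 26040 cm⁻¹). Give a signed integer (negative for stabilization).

Fe³⁺: group 8, so d-count = 8 − 3 = 5.
Configuration: t₂g⁵ eg⁰.
The orbital stabilization is -2.0Δₒ = -2.0 × 27100 = -54200 cm⁻¹.
Pairing penalty: 2 pairs vs 0 in the high-spin reference → 2 extra × P = 52080 cm⁻¹.
Overall CFSE = -54200 + 52080 = -2120 cm⁻¹.

-2120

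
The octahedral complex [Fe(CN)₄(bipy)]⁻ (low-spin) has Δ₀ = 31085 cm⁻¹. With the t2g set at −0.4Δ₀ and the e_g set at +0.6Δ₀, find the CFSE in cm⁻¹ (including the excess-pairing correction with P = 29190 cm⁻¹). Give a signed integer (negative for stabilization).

Ligand charges: 4×(-1) from CN⁻ and 1×(+0) from bipy sum to -4; with overall charge -1, Fe is +3.
Group 8 minus oxidation state +3 gives a d⁵ configuration for Fe³⁺.
Electron filling gives t2g^5 e_g^0.
CFSE(orbital) = 5×(-0.4Δ₀) + 0×(0.6Δ₀) = -2.0Δ₀; with Δ₀ = 31085 cm⁻¹ that is -62170 cm⁻¹.
Pairing penalty: 2 pairs vs 0 in the high-spin reference → 2 extra × P = 58380 cm⁻¹.
Net CFSE = -62170 + 58380 = -3790 cm⁻¹.

-3790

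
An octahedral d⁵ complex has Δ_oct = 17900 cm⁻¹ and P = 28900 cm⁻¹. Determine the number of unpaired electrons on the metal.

Here Δ_oct < P (17900 < 28900), so the high-spin state is favoured.
Configuration: t2g^3 e_g^2.
Unpaired electrons: 5.

5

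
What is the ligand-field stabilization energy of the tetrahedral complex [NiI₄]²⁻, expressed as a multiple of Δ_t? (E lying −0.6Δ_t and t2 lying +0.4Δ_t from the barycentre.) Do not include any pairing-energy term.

-0.8 Δ_t

Each I⁻ contributes -1; 4 × (-1) = -4. With overall charge -2, Ni is in the +2 oxidation state.
Ni sits in group 10; removing 2 electrons leaves Ni²⁺ with 10 − 2 = 8 d electrons.
With tetrahedral geometry the complex is necessarily high-spin.
Configuration: e^4 t2^4.
CFSE = 4(-0.6Δ_t) + 4(0.4Δ_t) = -2.4Δ_t + 1.6Δ_t = -0.8Δ_t.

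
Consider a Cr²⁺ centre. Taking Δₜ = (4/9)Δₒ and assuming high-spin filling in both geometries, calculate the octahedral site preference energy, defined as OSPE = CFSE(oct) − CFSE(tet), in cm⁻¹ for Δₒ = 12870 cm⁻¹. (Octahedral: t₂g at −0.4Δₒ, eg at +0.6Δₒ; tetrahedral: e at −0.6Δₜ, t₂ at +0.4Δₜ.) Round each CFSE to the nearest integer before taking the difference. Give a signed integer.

-5434

Group 6 minus oxidation state +2 gives a d⁴ configuration for Cr²⁺.
Octahedral (high-spin): t₂g³ eg¹, CFSE = 3(−0.4) + 1(+0.6) = -0.6Δₒ = -0.6 × 12870 = -7722 cm⁻¹.
Tetrahedral: e² t₂², CFSE = 2(−0.6) + 2(+0.4) = -0.4Δₜ = -0.4 × (4/9) × 12870 = -2288 cm⁻¹.
OSPE = CFSE(oct) − CFSE(tet) = -7722 − (-2288) = -5434 cm⁻¹.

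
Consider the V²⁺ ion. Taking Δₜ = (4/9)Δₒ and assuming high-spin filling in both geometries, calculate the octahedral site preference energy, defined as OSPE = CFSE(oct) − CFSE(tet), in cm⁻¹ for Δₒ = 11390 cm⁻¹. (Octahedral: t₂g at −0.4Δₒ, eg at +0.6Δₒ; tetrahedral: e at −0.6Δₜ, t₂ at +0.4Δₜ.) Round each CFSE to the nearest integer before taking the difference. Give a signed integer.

-9618

V sits in group 5; removing 2 electrons leaves V²⁺ with 5 − 2 = 3 d electrons.
Octahedral high-spin t₂g³ eg⁰: CFSE = -1.2 × 11390 = -13668 cm⁻¹.
Tetrahedral e² t₂¹ gives -0.8Δₜ = -0.8 × (4/9) × 11390 = -4050 cm⁻¹.
Subtracting, OSPE = -13668 − (-4050) = -9618 cm⁻¹.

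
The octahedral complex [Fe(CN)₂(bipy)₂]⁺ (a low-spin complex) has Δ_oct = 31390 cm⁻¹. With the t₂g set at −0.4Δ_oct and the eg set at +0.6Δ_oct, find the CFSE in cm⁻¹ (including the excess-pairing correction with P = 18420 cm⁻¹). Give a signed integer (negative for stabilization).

-25940

Ligand charges: 2×(-1) from CN⁻ and 2×(+0) from bipy sum to -2; with overall charge +1, Fe is +3.
Fe³⁺: group 8, so d-count = 8 − 3 = 5.
Electron filling gives t₂g⁵ eg⁰.
The orbital stabilization is -2.0Δ_oct = -2.0 × 31390 = -62780 cm⁻¹.
Relative to high-spin t₂g³ eg² (0 paired), the low-spin configuration has 2 additional pairs, contributing +2 × 18420 = +36840 cm⁻¹.
Overall CFSE = -62780 + 36840 = -25940 cm⁻¹.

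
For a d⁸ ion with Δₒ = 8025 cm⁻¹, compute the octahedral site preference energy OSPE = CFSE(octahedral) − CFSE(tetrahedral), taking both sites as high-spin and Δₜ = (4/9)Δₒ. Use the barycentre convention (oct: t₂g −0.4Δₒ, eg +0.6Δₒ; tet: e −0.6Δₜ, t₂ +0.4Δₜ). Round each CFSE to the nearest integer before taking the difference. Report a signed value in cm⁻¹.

-6777

In an octahedral site d⁸ (HS) is t2g^6 e_g^2, giving CFSE(oct) = -1.2Δₒ = -9630 cm⁻¹.
In a tetrahedral site the filling is e^4 t2^4: CFSE(tet) = -0.8Δₜ = -0.8 × (4/9)(8025) = -2853 cm⁻¹.
OSPE = CFSE(oct) − CFSE(tet) = -9630 − (-2853) = -6777 cm⁻¹.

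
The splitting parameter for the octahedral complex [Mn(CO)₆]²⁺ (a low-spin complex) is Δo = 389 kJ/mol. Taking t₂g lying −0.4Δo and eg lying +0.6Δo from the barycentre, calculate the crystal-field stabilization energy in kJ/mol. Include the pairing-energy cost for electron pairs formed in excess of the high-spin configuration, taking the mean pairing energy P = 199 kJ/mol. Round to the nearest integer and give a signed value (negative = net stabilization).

CO is neutral, so the +2 overall charge sits on Mn: oxidation state +2.
Mn sits in group 7; removing 2 electrons leaves Mn²⁺ with 7 − 2 = 5 d electrons.
Configuration: t₂g⁵ eg⁰.
The orbital stabilization is -2.0Δo = -2.0 × 389 = -778 kJ/mol.
High-spin d⁵ would be t₂g³ eg² with 0 pairs; low-spin has 2, so 2 excess pairs cost +2P = +398 kJ/mol.
Overall CFSE = -778 + 398 = -380 kJ/mol.

-380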